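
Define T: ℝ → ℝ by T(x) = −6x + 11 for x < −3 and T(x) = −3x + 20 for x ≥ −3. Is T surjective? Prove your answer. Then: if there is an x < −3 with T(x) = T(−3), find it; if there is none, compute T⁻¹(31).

-10/3

Both pieces are strictly decreasing (slopes −6 and −3), so each is injective on its own interval.
The left piece maps (−∞, −3) onto (29, ∞); the right piece maps [−3, ∞) onto (−∞, 29].
These images together cover ℝ, so T is surjective.
Because the two images are disjoint, no x < −3 has T(x) = T(−3), so we compute T⁻¹(31): 31 lies in (29, ∞), so solve −6x + 11 = 31: x = (31 − 11)/(−6) = −10/3.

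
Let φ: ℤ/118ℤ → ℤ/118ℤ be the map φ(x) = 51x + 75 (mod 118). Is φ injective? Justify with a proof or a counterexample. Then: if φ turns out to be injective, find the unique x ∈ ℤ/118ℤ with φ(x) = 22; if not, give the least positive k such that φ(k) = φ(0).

If φ(x_1) = φ(x_2), then 51x_1 ≡ 51x_2 (mod 118). Because gcd(51, 118) = 1, we may cancel 51 to get x_1 ≡ x_2 (mod 118).
Therefore φ is injective.
We now compute 51⁻¹ mod 118 explicitly. Euclid's algorithm: 118 = 2·51 + 16, 51 = 3·16 + 3, 16 = 5·3 + 1; back-substituting gives 1 = 81·51 − 35·118, so 51⁻¹ ≡ 81 (mod 118).
Since φ is injective, we compute φ⁻¹(22): solve 51x + 75 ≡ 22 (mod 118), i.e. 51x ≡ 65 (mod 118).
Multiplying by 51⁻¹ = 81 gives x ≡ 81·65 = 5265 = 44·118 + 73 ≡ 73 (mod 118).
Check: φ(73) = 51·73 + 75 = 3798 = 32·118 + 22 ≡ 22 (mod 118).

73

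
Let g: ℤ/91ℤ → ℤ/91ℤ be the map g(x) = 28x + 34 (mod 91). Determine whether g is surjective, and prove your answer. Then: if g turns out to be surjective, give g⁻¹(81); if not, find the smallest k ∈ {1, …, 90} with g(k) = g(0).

13

Since gcd(28, 91) = 7, we have 28x ≡ 0 (mod 7) for all x, so g(x) ≡ 6 (mod 7).
But 0 ≢ 6 (mod 7), so 0 ∈ ℤ/91ℤ has no preimage. Hence g is not surjective.
Since g is not surjective, we find the least positive k with g(k) = g(0): this means 28k ≡ 0 (mod 91), i.e. 91 ∣ 28k. Since gcd(28, 91) = 7, dividing through by 7 this holds exactly when 13 ∣ 4k, and as gcd(4, 13) = 1, exactly when 13 ∣ k.
The smallest positive such k is 13.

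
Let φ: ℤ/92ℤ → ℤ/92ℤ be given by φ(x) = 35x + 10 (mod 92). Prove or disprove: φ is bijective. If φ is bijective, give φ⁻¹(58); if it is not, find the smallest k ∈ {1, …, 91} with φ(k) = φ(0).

If φ(s) = φ(t), then 35s ≡ 35t (mod 92). Because gcd(35, 92) = 1, we may cancel 35 to get s ≡ t (mod 92).
We now compute 35⁻¹ mod 92 explicitly. Euclid's algorithm: 92 = 2·35 + 22, 35 = 1·22 + 13, 22 = 1·13 + 9, 13 = 1·9 + 4, 9 = 2·4 + 1; back-substituting gives 1 = 71·35 − 27·92, so 35⁻¹ ≡ 71 (mod 92).
Then y ↦ 71(y − 10) is a two-sided inverse to φ, so every y ∈ ℤ/92ℤ has a preimage.
Thus φ is bijective.
Since φ is bijective, we find φ⁻¹(58): we need 35x ≡ 58 − 10 ≡ 48 (mod 92). Using 35⁻¹ = 71: x ≡ 71·48 = 3408 = 37·92 + 4, so x = 4.
Check: φ(4) = 35·4 + 10 = 150 = 1·92 + 58 ≡ 58 (mod 92).

4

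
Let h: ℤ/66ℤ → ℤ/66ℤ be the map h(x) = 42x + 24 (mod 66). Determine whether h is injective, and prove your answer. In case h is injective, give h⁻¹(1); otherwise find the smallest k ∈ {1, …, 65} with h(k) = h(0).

11

We have gcd(42, 66) = 6 > 1. Taking s = 0 and t = 11: h(0) = 24 and h(11) = 42·11 + 24 = 486 ≡ 24 (mod 66).
So h(0) = h(11) while 0 ≠ 11, hence h is not injective.
Since h is not injective, we find the least positive k with h(k) = h(0): this means 42k ≡ 0 (mod 66), i.e. 66 ∣ 42k. Since gcd(42, 66) = 6, dividing through by 6 this holds exactly when 11 ∣ 7k, and as gcd(7, 11) = 1, exactly when 11 ∣ k.
The smallest positive such k is 11.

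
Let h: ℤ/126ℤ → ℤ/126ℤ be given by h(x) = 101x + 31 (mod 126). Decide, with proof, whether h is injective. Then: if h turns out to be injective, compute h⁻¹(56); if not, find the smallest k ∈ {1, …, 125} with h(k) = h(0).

125

If h(u) = h(v), then 101u ≡ 101v (mod 126). Because gcd(101, 126) = 1, we may cancel 101 to get u ≡ v (mod 126).
Thus h is injective.
We now compute 101⁻¹ mod 126 explicitly. Euclid's algorithm: 126 = 1·101 + 25, 101 = 4·25 + 1; back-substituting gives 1 = 5·101 − 4·126, so 101⁻¹ ≡ 5 (mod 126).
Since h is injective, we compute h⁻¹(56): solve 101x + 31 ≡ 56 (mod 126), i.e. 101x ≡ 25 (mod 126).
Multiplying by 101⁻¹ = 5 gives x ≡ 5·25 = 125 ≡ 125 (mod 126).
Check: h(125) = 101·125 + 31 = 12656 = 100·126 + 56 ≡ 56 (mod 126).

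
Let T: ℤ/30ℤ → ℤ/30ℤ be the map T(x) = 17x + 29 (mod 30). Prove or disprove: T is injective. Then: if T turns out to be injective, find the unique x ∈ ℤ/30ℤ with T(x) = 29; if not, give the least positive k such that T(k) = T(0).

0

By definition, injectivity means: for all a, b in the domain, T(a) = T(b) implies a = b.
If T(a) = T(b), then 17a ≡ 17b (mod 30). Because gcd(17, 30) = 1, we may cancel 17 to get a ≡ b (mod 30).
Therefore T is injective.
We now compute 17⁻¹ mod 30 explicitly. Euclid's algorithm: 30 = 1·17 + 13, 17 = 1·13 + 4, 13 = 3·4 + 1; back-substituting gives 1 = 23·17 − 13·30, so 17⁻¹ ≡ 23 (mod 30).
Since T is injective, we compute T⁻¹(29): solve 17x + 29 ≡ 29 (mod 30), i.e. 17x ≡ 0 (mod 30).
Multiplying by 17⁻¹ = 23 gives x ≡ 23·0 = 0 ≡ 0 (mod 30).
Check: T(0) = 17·0 + 29 = 29 ≡ 29 (mod 30).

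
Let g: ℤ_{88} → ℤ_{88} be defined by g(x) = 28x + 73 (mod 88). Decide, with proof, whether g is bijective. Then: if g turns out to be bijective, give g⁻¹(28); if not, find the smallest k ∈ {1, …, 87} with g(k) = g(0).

Recall that g is injective if g(u) = g(v) implies u = v.
We have gcd(28, 88) = 4 > 1. Taking u = 0 and v = 22: g(0) = 73 and g(22) = 28·22 + 73 = 689 ≡ 73 (mod 88).
So g(0) = g(22) while 0 ≠ 22, so g is not injective, hence not bijective.
Since g is not bijective, we find the least positive k with g(k) = g(0): this means 28k ≡ 0 (mod 88), i.e. 88 ∣ 28k. Since gcd(28, 88) = 4, dividing through by 4 this holds exactly when 22 ∣ 7k, and as gcd(7, 22) = 1, exactly when 22 ∣ k.
The smallest positive such k is 22.

22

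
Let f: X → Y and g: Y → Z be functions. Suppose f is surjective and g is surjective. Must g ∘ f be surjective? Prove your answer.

surjective

Let c ∈ Z. Since g is surjective, there is b ∈ Y with g(b) = c. Since f is surjective, there is a ∈ X with f(a) = b.
Then (g ∘ f)(a) = g(b) = c. So g ∘ f is surjective.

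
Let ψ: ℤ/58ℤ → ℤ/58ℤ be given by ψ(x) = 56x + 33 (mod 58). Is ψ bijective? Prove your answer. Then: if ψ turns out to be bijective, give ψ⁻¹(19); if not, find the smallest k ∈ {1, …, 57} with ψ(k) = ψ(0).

We have gcd(56, 58) = 2 > 1. Taking a = 0 and b = 29: ψ(0) = 33 and ψ(29) = 56·29 + 33 = 1657 ≡ 33 (mod 58).
So ψ(0) = ψ(29) while 0 ≠ 29, hence ψ is not injective, hence not bijective.
Since ψ is not bijective, we find the least positive k with ψ(k) = ψ(0): this means 56k ≡ 0 (mod 58), i.e. 58 ∣ 56k. Since gcd(56, 58) = 2, dividing through by 2 this holds exactly when 29 ∣ 28k, and as gcd(28, 29) = 1, exactly when 29 ∣ k.
The smallest positive such k is 29.

29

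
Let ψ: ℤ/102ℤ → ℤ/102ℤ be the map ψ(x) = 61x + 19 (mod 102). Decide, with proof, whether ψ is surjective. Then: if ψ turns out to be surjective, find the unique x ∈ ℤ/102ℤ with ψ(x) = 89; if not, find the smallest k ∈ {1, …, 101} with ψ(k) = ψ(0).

Since gcd(61, 102) = 1, 61 is invertible modulo 102. Euclid's algorithm: 102 = 1·61 + 41, 61 = 1·41 + 20, 41 = 2·20 + 1; back-substituting gives 1 = 97·61 − 58·102, so 61⁻¹ ≡ 97 (mod 102).
For any y ∈ ℤ/102ℤ, x = 97(y − 19) mod 102 satisfies ψ(x) = 61·97(y − 19) + 19 ≡ y (since 61·97 ≡ 1 mod 102). So every y has a preimage.
Therefore ψ is surjective.
Since ψ is surjective, we compute ψ⁻¹(89): solve 61x + 19 ≡ 89 (mod 102), i.e. 61x ≡ 70 (mod 102).
Multiplying by 61⁻¹ = 97 gives x ≡ 97·70 = 6790 = 66·102 + 58 ≡ 58 (mod 102).
Check: ψ(58) = 61·58 + 19 = 3557 = 34·102 + 89 ≡ 89 (mod 102).

58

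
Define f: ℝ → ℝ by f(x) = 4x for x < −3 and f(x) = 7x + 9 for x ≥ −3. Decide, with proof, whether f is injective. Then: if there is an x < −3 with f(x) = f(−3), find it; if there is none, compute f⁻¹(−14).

Both pieces are strictly increasing (slopes 4 and 7), so each is injective on its own interval.
The left piece maps (−∞, −3) onto (−∞, −12); the right piece maps [−3, ∞) onto [−12, ∞).
These images are disjoint, so no value is attained by both pieces. So f is injective.
Because the two images are disjoint, no x < −3 has f(x) = f(−3), so we compute f⁻¹(−14): −14 lies in (−∞, −12), so solve 4x = −14: x = (−14 − 0)/4 = −7/2.

-7/2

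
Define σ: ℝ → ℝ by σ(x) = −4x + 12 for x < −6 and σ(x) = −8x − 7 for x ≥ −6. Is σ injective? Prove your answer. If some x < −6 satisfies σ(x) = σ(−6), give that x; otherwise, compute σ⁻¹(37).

Both pieces are strictly decreasing (slopes −4 and −8), so each is injective on its own interval.
The left piece maps (−∞, −6) onto (36, ∞); the right piece maps [−6, ∞) onto (−∞, 41].
These images overlap. In particular σ(−6) = 41 (right piece), and solving −4x + 12 = 41 on the left piece gives x = −29/4 < −6.
So σ(−29/4) = σ(−6) with −29/4 ≠ −6, and σ is not injective. This x = −29/4 is the requested value below −6.

-29/4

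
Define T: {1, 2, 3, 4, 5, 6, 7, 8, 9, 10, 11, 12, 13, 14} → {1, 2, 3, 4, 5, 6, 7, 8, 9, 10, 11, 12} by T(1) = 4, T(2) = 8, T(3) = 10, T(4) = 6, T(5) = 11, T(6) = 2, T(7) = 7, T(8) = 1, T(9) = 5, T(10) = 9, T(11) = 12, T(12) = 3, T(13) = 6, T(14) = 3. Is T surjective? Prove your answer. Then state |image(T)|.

Every element of the codomain has a preimage: 1 = T(8), 2 = T(6), 3 = T(12), 4 = T(1), 5 = T(9), 6 = T(4), 7 = T(7), 8 = T(2), 9 = T(10), 10 = T(3), 11 = T(5), 12 = T(11).
Hence T is surjective.
The image of T is {1, 2, 3, 4, 5, 6, 7, 8, 9, 10, 11, 12}, which has 12 elements.

12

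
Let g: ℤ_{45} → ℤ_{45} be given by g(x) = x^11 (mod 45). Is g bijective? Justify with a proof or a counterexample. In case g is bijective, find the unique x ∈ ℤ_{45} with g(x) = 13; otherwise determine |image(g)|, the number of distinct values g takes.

g(0) = 0^11 = 0.
g(15): Repeated squaring mod 45: 15^1 ≡ 15, 15^2 ≡ 15² = 225 ≡ 0, 15^4 ≡ 0² = 0, 15^8 ≡ 0² = 0. Since 11 = 8 + 2 + 1, 15^11 ≡ 0·0·15: 0·0 = 0, then 0·15 = 0. So 15^11 ≡ 0 (mod 45).
So g(0) = g(15) = 0 while 0 ≠ 15, so g is not injective, hence not bijective.
Since g is not bijective, we determine |image(g)|. Computing x^11 mod 45 for each x (by repeated squaring, reducing mod 45 at every step), the values g(0), g(1), …, g(44) are: 0, 1, 23, 27, 34, 20, 36, 13, 17, 9, 10, 41, 18, 7, 29, 0, 31, 8, 27, 19, 5, 36, 43, 2, 9, 40, 26, 18, 37, 14, 0, 16, 38, 27, 4, 35, 36, 28, 32, 9, 25, 11, 18, 22, 44.
The distinct values are {0, 1, 2, 4, 5, 7, 8, 9, 10, 11, 13, 14, 16, 17, 18, 19, 20, 22, 23, 25, 26, 27, 28, 29, 31, 32, 34, 35, 36, 37, 38, 40, 41, 43, 44}; there are 35 of them.

35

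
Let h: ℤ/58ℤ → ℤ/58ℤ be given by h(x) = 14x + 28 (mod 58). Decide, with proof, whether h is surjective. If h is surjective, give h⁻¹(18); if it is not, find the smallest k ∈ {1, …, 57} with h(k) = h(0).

29

Recall: h is surjective if every y in the codomain equals h(x) for some x in the domain.
Since gcd(14, 58) = 2, we have 14x ≡ 0 (mod 2) for all x, so h(x) ≡ 0 (mod 2).
But 1 ≢ 0 (mod 2), so 1 ∈ ℤ/58ℤ has no preimage. Hence h is not surjective.
Since h is not surjective, we find the least positive k with h(k) = h(0): this means 14k ≡ 0 (mod 58), i.e. 58 ∣ 14k. Since gcd(14, 58) = 2, dividing through by 2 this holds exactly when 29 ∣ 7k, and as gcd(7, 29) = 1, exactly when 29 ∣ k.
The smallest positive such k is 29.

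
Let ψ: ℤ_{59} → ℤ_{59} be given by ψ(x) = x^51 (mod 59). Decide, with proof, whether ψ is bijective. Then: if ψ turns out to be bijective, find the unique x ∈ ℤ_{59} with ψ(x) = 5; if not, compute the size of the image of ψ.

Since 59 is prime, the nonzero elements of ℤ_{59} form a cyclic group of order 58.
As gcd(51, 58) = 1, raising to the 51st power is a bijection on this group: if a^51 ≡ b^51 then (ab^{−1})^51 = 1, and the only element of order dividing gcd(51, 58) = 1 is 1, so a = b.
With ψ(0) = 0 this makes ψ injective on all of ℤ_{59}, hence bijective (finite equal-size domain and codomain). In particular ψ is bijective.
Since ψ is bijective, we find the preimage of 5. The inverse of x ↦ x^51 on (ℤ_{59})^× is x ↦ x^33, because 51·33 = 1683 = 29·58 + 1 ≡ 1 (mod 58) and x^{58} = 1 for x ≠ 0 (Fermat). So ψ⁻¹(5) = 5^33 mod 59.
Repeated squaring mod 59: 5^1 ≡ 5, 5^2 ≡ 5² = 25, 5^4 ≡ 25² = 625 ≡ 35, 5^8 ≡ 35² = 1225 ≡ 45, 5^16 ≡ 45² = 2025 ≡ 19, 5^32 ≡ 19² = 361 ≡ 7. Since 33 = 32 + 1, 5^33 ≡ 7·5: 7·5 = 35. So 5^33 ≡ 35 (mod 59).
Hence ψ⁻¹(5) = 35.

35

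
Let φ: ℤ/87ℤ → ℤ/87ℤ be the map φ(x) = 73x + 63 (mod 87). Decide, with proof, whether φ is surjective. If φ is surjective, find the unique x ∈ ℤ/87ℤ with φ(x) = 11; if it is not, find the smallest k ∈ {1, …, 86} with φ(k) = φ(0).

41

By definition, φ is surjective if every y in the codomain equals φ(x) for some x in the domain.
Since gcd(73, 87) = 1, 73 is invertible modulo 87. Euclid's algorithm: 87 = 1·73 + 14, 73 = 5·14 + 3, 14 = 4·3 + 2, 3 = 1·2 + 1; back-substituting gives 1 = 31·73 − 26·87, so 73⁻¹ ≡ 31 (mod 87).
For any y ∈ ℤ/87ℤ, x = 31(y − 63) mod 87 satisfies φ(x) = 73·31(y − 63) + 63 ≡ y (since 73·31 ≡ 1 mod 87). So every y has a preimage.
Thus φ is surjective.
Since φ is surjective, we compute φ⁻¹(11): solve 73x + 63 ≡ 11 (mod 87), i.e. 73x ≡ 35 (mod 87).
Multiplying by 73⁻¹ = 31 gives x ≡ 31·35 = 1085 = 12·87 + 41 ≡ 41 (mod 87).
Check: φ(41) = 73·41 + 63 = 3056 = 35·87 + 11 ≡ 11 (mod 87).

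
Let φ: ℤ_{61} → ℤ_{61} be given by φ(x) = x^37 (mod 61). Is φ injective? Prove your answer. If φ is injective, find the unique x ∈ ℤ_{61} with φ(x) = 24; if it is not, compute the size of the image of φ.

23

Since 61 is prime, the nonzero elements of ℤ_{61} form a cyclic group of order 60.
As gcd(37, 60) = 1, raising to the 37th power is a bijection on this group: if s^37 ≡ t^37 then (st^{−1})^37 = 1, and the only element of order dividing gcd(37, 60) = 1 is 1, so s = t.
With φ(0) = 0 this makes φ injective on all of ℤ_{61}, hence bijective (finite equal-size domain and codomain). In particular φ is injective.
Since φ is injective, we find the preimage of 24. The inverse of x ↦ x^37 on (ℤ_{61})^× is x ↦ x^13, because 37·13 = 481 = 8·60 + 1 ≡ 1 (mod 60) and x^{60} = 1 for x ≠ 0 (Fermat). So φ⁻¹(24) = 24^13 mod 61.
Repeated squaring mod 61: 24^1 ≡ 24, 24^2 ≡ 24² = 576 ≡ 27, 24^4 ≡ 27² = 729 ≡ 58, 24^8 ≡ 58² = 3364 ≡ 9. Since 13 = 8 + 4 + 1, 24^13 ≡ 9·58·24: 9·58 = 522 ≡ 34, then 34·24 = 816 ≡ 23. So 24^13 ≡ 23 (mod 61).
Hence φ⁻¹(24) = 23.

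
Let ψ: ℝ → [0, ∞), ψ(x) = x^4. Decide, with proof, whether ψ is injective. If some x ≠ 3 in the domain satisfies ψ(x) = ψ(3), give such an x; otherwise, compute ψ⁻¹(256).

-3

ψ(3) = 81 = (−3)^4 = ψ(−3) (since 4 is even), with 3 ≠ −3. So ψ is not injective.
For the follow-up, such an x exists: taking x = −3 ∈ ℝ gives ψ(−3) = 81 = ψ(3) with −3 ≠ 3.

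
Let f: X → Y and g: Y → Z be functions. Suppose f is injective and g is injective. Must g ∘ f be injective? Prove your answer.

Suppose (g ∘ f)(u) = (g ∘ f)(v), i.e. g(f(u)) = g(f(v)).
Since g is injective, f(u) = f(v). Since f is injective, u = v. Therefore g ∘ f is injective.

injective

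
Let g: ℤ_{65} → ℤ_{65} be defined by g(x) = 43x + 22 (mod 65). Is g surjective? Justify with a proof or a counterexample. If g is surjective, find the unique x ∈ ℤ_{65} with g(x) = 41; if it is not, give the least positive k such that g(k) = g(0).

8

Since gcd(43, 65) = 1, 43 is invertible modulo 65. Euclid's algorithm: 65 = 1·43 + 22, 43 = 1·22 + 21, 22 = 1·21 + 1; back-substituting gives 1 = 62·43 − 41·65, so 43⁻¹ ≡ 62 (mod 65).
Then y ↦ 62(y − 22) is a two-sided inverse to g, so every y ∈ ℤ_{65} has a preimage.
So g is surjective.
Since g is surjective, we find g⁻¹(41): we need 43x ≡ 41 − 22 ≡ 19 (mod 65). Using 43⁻¹ = 62: x ≡ 62·19 = 1178 = 18·65 + 8, so x = 8.
Check: g(8) = 43·8 + 22 = 366 = 5·65 + 41 ≡ 41 (mod 65).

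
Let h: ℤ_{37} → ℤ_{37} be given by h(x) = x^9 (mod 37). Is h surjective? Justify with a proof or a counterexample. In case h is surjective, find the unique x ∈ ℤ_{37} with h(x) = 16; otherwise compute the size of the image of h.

5

h(3): Repeated squaring mod 37: 3^1 ≡ 3, 3^2 ≡ 3² = 9, 3^4 ≡ 9² = 81 ≡ 7, 3^8 ≡ 7² = 49 ≡ 12. Since 9 = 8 + 1, 3^9 ≡ 12·3: 12·3 = 36. So 3^9 ≡ 36 (mod 37).
h(4): Repeated squaring mod 37: 4^1 ≡ 4, 4^2 ≡ 4² = 16, 4^4 ≡ 16² = 256 ≡ 34, 4^8 ≡ 34² = 1156 ≡ 9. Since 9 = 8 + 1, 4^9 ≡ 9·4: 9·4 = 36. So 4^9 ≡ 36 (mod 37).
So h(3) = h(4) = 36 while 3 ≠ 4, so h is not injective.
A non-injective map from the 37-element set ℤ_{37} to itself takes at most 36 distinct values, so it cannot be surjective. So h is not surjective.
Since h is not surjective, we determine |image(h)|. Computing x^9 mod 37 for each x (by repeated squaring, reducing mod 37 at every step), the values h(0), h(1), …, h(36) are: 0, 1, 31, 36, 36, 6, 6, 1, 6, 1, 1, 36, 1, 6, 31, 31, 1, 6, 31, 6, 31, 36, 6, 6, 31, 36, 1, 36, 36, 31, 36, 31, 31, 1, 1, 6, 36.
The distinct values are {0, 1, 6, 31, 36}; there are 5 of them.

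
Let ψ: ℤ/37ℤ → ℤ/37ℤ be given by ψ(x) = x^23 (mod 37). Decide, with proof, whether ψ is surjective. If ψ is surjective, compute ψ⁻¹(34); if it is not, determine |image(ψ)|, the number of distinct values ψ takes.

9

Since 37 is prime, the nonzero elements of ℤ/37ℤ form a cyclic group of order 36.
As gcd(23, 36) = 1, raising to the 23rd power is a bijection on this group: if x_1^23 ≡ x_2^23 then (x_1x_2^{−1})^23 = 1, and the only element of order dividing gcd(23, 36) = 1 is 1, so x_1 = x_2.
With ψ(0) = 0 this makes ψ injective on all of ℤ/37ℤ, hence bijective (finite equal-size domain and codomain). In particular ψ is surjective.
Since ψ is surjective, we find the preimage of 34. The inverse of x ↦ x^23 on (ℤ/37ℤ)^× is x ↦ x^11, because 23·11 = 253 = 7·36 + 1 ≡ 1 (mod 36) and x^{36} = 1 for x ≠ 0 (Fermat). So ψ⁻¹(34) = 34^11 mod 37.
Repeated squaring mod 37: 34^1 ≡ 34, 34^2 ≡ 34² = 1156 ≡ 9, 34^4 ≡ 9² = 81 ≡ 7, 34^8 ≡ 7² = 49 ≡ 12. Since 11 = 8 + 2 + 1, 34^11 ≡ 12·9·34: 12·9 = 108 ≡ 34, then 34·34 = 1156 ≡ 9. So 34^11 ≡ 9 (mod 37).
Hence ψ⁻¹(34) = 9.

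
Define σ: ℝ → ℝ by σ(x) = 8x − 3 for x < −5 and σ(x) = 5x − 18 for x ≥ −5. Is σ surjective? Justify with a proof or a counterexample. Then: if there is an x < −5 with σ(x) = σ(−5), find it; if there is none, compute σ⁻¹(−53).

-25/4

Both pieces are strictly increasing (slopes 8 and 5), so each is injective on its own interval.
The left piece maps (−∞, −5) onto (−∞, −43); the right piece maps [−5, ∞) onto [−43, ∞).
These images together cover ℝ, so σ is surjective.
Because the two images are disjoint, no x < −5 has σ(x) = σ(−5), so we compute σ⁻¹(−53): −53 lies in (−∞, −43), so solve 8x − 3 = −53: x = (−53 + 3)/8 = −25/4.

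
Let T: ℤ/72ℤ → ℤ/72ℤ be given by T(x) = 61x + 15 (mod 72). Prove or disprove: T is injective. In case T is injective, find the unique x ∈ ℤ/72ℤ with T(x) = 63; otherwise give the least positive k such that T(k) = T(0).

48

If T(x_1) = T(x_2), then 61x_1 ≡ 61x_2 (mod 72). Because gcd(61, 72) = 1, we may cancel 61 to get x_1 ≡ x_2 (mod 72).
So T is injective.
We now compute 61⁻¹ mod 72 explicitly. Euclid's algorithm: 72 = 1·61 + 11, 61 = 5·11 + 6, 11 = 1·6 + 5, 6 = 1·5 + 1; back-substituting gives 1 = 13·61 − 11·72, so 61⁻¹ ≡ 13 (mod 72).
Since T is injective, we find T⁻¹(63): we need 61x ≡ 63 − 15 ≡ 48 (mod 72). Using 61⁻¹ = 13: x ≡ 13·48 = 624 = 8·72 + 48, so x = 48.
Check: T(48) = 61·48 + 15 = 2943 = 40·72 + 63 ≡ 63 (mod 72).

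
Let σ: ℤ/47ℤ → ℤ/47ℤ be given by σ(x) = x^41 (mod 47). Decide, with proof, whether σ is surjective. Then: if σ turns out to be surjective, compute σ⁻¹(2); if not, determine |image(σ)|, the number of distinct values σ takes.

42

Since 47 is prime, the nonzero elements of ℤ/47ℤ form a cyclic group of order 46.
As gcd(41, 46) = 1, raising to the 41st power is a bijection on this group: if x_1^41 ≡ x_2^41 then (x_1x_2^{−1})^41 = 1, and the only element of order dividing gcd(41, 46) = 1 is 1, so x_1 = x_2.
With σ(0) = 0 this makes σ injective on all of ℤ/47ℤ, hence bijective (finite equal-size domain and codomain). In particular σ is surjective.
Since σ is surjective, we find the preimage of 2. The inverse of x ↦ x^41 on (ℤ/47ℤ)^× is x ↦ x^9, because 41·9 = 369 = 8·46 + 1 ≡ 1 (mod 46) and x^{46} = 1 for x ≠ 0 (Fermat). So σ⁻¹(2) = 2^9 mod 47.
Repeated squaring mod 47: 2^1 ≡ 2, 2^2 ≡ 2² = 4, 2^4 ≡ 4² = 16, 2^8 ≡ 16² = 256 ≡ 21. Since 9 = 8 + 1, 2^9 ≡ 21·2: 21·2 = 42. So 2^9 ≡ 42 (mod 47).
Hence σ⁻¹(2) = 42.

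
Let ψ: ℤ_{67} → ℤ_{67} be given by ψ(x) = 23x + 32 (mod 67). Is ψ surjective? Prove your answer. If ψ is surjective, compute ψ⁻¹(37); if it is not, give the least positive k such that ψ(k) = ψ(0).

By definition, ψ is surjective if every y in the codomain equals ψ(x) for some x in the domain.
Since gcd(23, 67) = 1, 23 is invertible modulo 67. Euclid's algorithm: 67 = 2·23 + 21, 23 = 1·21 + 2, 21 = 10·2 + 1; back-substituting gives 1 = 35·23 − 12·67, so 23⁻¹ ≡ 35 (mod 67).
Then y ↦ 35(y − 32) is a two-sided inverse to ψ, so every y ∈ ℤ_{67} has a preimage.
So ψ is surjective.
Since ψ is surjective, we compute ψ⁻¹(37): solve 23x + 32 ≡ 37 (mod 67), i.e. 23x ≡ 5 (mod 67).
Multiplying by 23⁻¹ = 35 gives x ≡ 35·5 = 175 = 2·67 + 41 ≡ 41 (mod 67).
Check: ψ(41) = 23·41 + 32 = 975 = 14·67 + 37 ≡ 37 (mod 67).

41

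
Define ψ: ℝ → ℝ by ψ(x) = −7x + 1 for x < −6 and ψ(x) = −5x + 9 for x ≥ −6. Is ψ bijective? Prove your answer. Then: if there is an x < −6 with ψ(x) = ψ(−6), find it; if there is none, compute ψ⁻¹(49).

-48/7

Both pieces are strictly decreasing (slopes −7 and −5), so each is injective on its own interval.
The left piece maps (−∞, −6) onto (43, ∞); the right piece maps [−6, ∞) onto (−∞, 39].
The images leave a gap (43 has no preimage), so ψ is not surjective, hence not bijective.
Because the two images are disjoint, no x < −6 has ψ(x) = ψ(−6), so we compute ψ⁻¹(49): 49 lies in (43, ∞), so solve −7x + 1 = 49: x = (49 − 1)/(−7) = −48/7.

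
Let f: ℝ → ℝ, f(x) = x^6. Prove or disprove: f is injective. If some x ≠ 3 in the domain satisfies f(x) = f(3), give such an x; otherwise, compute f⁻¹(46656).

f(3) = 729 = (−3)^6 = f(−3) (since 6 is even), with 3 ≠ −3. So f is not injective.
For the follow-up, such an x exists: taking x = −3 ∈ ℝ gives f(−3) = 729 = f(3) with −3 ≠ 3.

-3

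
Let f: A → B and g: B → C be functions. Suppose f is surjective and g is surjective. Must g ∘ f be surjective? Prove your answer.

Let c ∈ C. Since g is surjective, there is b ∈ B with g(b) = c. Since f is surjective, there is a ∈ A with f(a) = b.
Then (g ∘ f)(a) = g(b) = c. So g ∘ f is surjective.

surjective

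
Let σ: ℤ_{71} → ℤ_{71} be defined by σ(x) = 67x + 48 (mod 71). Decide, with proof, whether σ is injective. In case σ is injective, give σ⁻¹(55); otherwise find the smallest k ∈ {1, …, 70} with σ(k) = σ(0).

By definition, injectivity means: for all x_1, x_2 in the domain, σ(x_1) = σ(x_2) implies x_1 = x_2.
If σ(x_1) = σ(x_2), then 67x_1 ≡ 67x_2 (mod 71). Because gcd(67, 71) = 1, we may cancel 67 to get x_1 ≡ x_2 (mod 71).
Therefore σ is injective.
We now compute 67⁻¹ mod 71 explicitly. Euclid's algorithm: 71 = 1·67 + 4, 67 = 16·4 + 3, 4 = 1·3 + 1; back-substituting gives 1 = 53·67 − 50·71, so 67⁻¹ ≡ 53 (mod 71).
Since σ is injective, we compute σ⁻¹(55): solve 67x + 48 ≡ 55 (mod 71), i.e. 67x ≡ 7 (mod 71).
Multiplying by 67⁻¹ = 53 gives x ≡ 53·7 = 371 = 5·71 + 16 ≡ 16 (mod 71).
Check: σ(16) = 67·16 + 48 = 1120 = 15·71 + 55 ≡ 55 (mod 71).

16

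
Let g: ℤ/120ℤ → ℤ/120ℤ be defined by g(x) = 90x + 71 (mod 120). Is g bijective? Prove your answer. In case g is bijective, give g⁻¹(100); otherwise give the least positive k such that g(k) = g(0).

4

We have gcd(90, 120) = 30 > 1. Taking a = 0 and b = 4: g(0) = 71 and g(4) = 90·4 + 71 = 431 ≡ 71 (mod 120).
So g(0) = g(4) while 0 ≠ 4, hence g is not injective, hence not bijective.
Since g is not bijective, we find the least positive k with g(k) = g(0): this means 90k ≡ 0 (mod 120), i.e. 120 ∣ 90k. Since gcd(90, 120) = 30, dividing through by 30 this holds exactly when 4 ∣ 3k, and as gcd(3, 4) = 1, exactly when 4 ∣ k.
The smallest positive such k is 4.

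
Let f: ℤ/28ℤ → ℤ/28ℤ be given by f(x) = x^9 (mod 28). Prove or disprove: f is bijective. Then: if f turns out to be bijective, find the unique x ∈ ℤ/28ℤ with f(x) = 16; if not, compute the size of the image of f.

9

f(2): Repeated squaring mod 28: 2^1 ≡ 2, 2^2 ≡ 2² = 4, 2^4 ≡ 4² = 16, 2^8 ≡ 16² = 256 ≡ 4. Since 9 = 8 + 1, 2^9 ≡ 4·2: 4·2 = 8. So 2^9 ≡ 8 (mod 28).
f(4): Repeated squaring mod 28: 4^1 ≡ 4, 4^2 ≡ 4² = 16, 4^4 ≡ 16² = 256 ≡ 4, 4^8 ≡ 4² = 16. Since 9 = 8 + 1, 4^9 ≡ 16·4: 16·4 = 64 ≡ 8. So 4^9 ≡ 8 (mod 28).
So f(2) = f(4) = 8 while 2 ≠ 4, therefore f is not injective, hence not bijective.
Since f is not bijective, we determine |image(f)|. Computing x^9 mod 28 for each x (by repeated squaring, reducing mod 28 at every step), the values f(0), f(1), …, f(27) are: 0, 1, 8, 27, 8, 13, 20, 7, 8, 1, 20, 15, 20, 13, 0, 15, 8, 13, 8, 27, 20, 21, 8, 15, 20, 1, 20, 27.
The distinct values are {0, 1, 7, 8, 13, 15, 20, 21, 27}; there are 9 of them.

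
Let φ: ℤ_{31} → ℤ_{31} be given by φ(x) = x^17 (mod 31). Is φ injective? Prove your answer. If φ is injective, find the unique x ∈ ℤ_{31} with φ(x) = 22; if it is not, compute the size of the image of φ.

3

Since 31 is prime, the nonzero elements of ℤ_{31} form a cyclic group of order 30.
As gcd(17, 30) = 1, raising to the 17th power is a bijection on this group: if a^17 ≡ b^17 then (ab^{−1})^17 = 1, and the only element of order dividing gcd(17, 30) = 1 is 1, so a = b.
With φ(0) = 0 this makes φ injective on all of ℤ_{31}, hence bijective (finite equal-size domain and codomain). In particular φ is injective.
Since φ is injective, we find the preimage of 22. The inverse of x ↦ x^17 on (ℤ_{31})^× is x ↦ x^23, because 17·23 = 391 = 13·30 + 1 ≡ 1 (mod 30) and x^{30} = 1 for x ≠ 0 (Fermat). So φ⁻¹(22) = 22^23 mod 31.
Repeated squaring mod 31: 22^1 ≡ 22, 22^2 ≡ 22² = 484 ≡ 19, 22^4 ≡ 19² = 361 ≡ 20, 22^8 ≡ 20² = 400 ≡ 28, 22^16 ≡ 28² = 784 ≡ 9. Since 23 = 16 + 4 + 2 + 1, 22^23 ≡ 9·20·19·22: 9·20 = 180 ≡ 25, then 25·19 = 475 ≡ 10, then 10·22 = 220 ≡ 3. So 22^23 ≡ 3 (mod 31).
Hence φ⁻¹(22) = 3.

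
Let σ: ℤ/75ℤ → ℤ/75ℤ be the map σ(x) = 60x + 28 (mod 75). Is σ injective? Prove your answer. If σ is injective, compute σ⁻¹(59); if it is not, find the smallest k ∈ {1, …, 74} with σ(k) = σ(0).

5

We have gcd(60, 75) = 15 > 1. Taking a = 0 and b = 5: σ(0) = 28 and σ(5) = 60·5 + 28 = 328 ≡ 28 (mod 75).
So σ(0) = σ(5) while 0 ≠ 5, therefore σ is not injective.
Since σ is not injective, we find the least positive k with σ(k) = σ(0): this means 60k ≡ 0 (mod 75), i.e. 75 ∣ 60k. Since gcd(60, 75) = 15, dividing through by 15 this holds exactly when 5 ∣ 4k, and as gcd(4, 5) = 1, exactly when 5 ∣ k.
The smallest positive such k is 5.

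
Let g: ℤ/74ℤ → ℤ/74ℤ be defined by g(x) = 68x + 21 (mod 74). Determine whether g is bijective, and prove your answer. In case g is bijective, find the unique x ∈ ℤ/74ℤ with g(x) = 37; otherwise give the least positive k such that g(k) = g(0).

We have gcd(68, 74) = 2 > 1. Taking u = 0 and v = 37: g(0) = 21 and g(37) = 68·37 + 21 = 2537 ≡ 21 (mod 74).
So g(0) = g(37) while 0 ≠ 37, hence g is not injective, hence not bijective.
Since g is not bijective, we find the least positive k with g(k) = g(0): this means 68k ≡ 0 (mod 74), i.e. 74 ∣ 68k. Since gcd(68, 74) = 2, dividing through by 2 this holds exactly when 37 ∣ 34k, and as gcd(34, 37) = 1, exactly when 37 ∣ k.
The smallest positive such k is 37.

37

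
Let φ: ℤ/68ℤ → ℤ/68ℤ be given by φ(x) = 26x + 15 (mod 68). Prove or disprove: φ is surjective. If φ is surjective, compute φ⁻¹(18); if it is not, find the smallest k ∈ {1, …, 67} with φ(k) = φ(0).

By definition, φ is surjective if every y in the codomain equals φ(x) for some x in the domain.
Since gcd(26, 68) = 2, we have 26x ≡ 0 (mod 2) for all x, so φ(x) ≡ 1 (mod 2).
But 0 ≢ 1 (mod 2), so 0 ∈ ℤ/68ℤ has no preimage. So φ is not surjective.
Since φ is not surjective, we find the least positive k with φ(k) = φ(0): this means 26k ≡ 0 (mod 68), i.e. 68 ∣ 26k. Since gcd(26, 68) = 2, dividing through by 2 this holds exactly when 34 ∣ 13k, and as gcd(13, 34) = 1, exactly when 34 ∣ k.
The smallest positive such k is 34.

34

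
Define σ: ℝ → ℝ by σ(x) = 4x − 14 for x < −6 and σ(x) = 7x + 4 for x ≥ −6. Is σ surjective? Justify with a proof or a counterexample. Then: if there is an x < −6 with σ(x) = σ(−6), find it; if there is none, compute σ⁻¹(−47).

-33/4

Both pieces are strictly increasing (slopes 4 and 7), so each is injective on its own interval.
The left piece maps (−∞, −6) onto (−∞, −38); the right piece maps [−6, ∞) onto [−38, ∞).
These images together cover ℝ, so σ is surjective.
Because the two images are disjoint, no x < −6 has σ(x) = σ(−6), so we compute σ⁻¹(−47): −47 lies in (−∞, −38), so solve 4x − 14 = −47: x = (−47 + 14)/4 = −33/4.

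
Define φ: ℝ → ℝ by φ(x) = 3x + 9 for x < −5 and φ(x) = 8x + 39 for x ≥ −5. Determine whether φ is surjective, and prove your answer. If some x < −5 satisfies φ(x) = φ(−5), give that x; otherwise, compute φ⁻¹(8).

Both pieces are strictly increasing (slopes 3 and 8), so each is injective on its own interval.
The left piece maps (−∞, −5) onto (−∞, −6); the right piece maps [−5, ∞) onto [−1, ∞).
The union (−∞, −6) ∪ [−1, ∞) omits the interval between −6 and −1; in particular −6 has no preimage. So φ is not surjective.
Because the two images are disjoint, no x < −5 has φ(x) = φ(−5), so we compute φ⁻¹(8): 8 lies in [−1, ∞), so solve 8x + 39 = 8: x = (8 − 39)/8 = −31/8.

-31/8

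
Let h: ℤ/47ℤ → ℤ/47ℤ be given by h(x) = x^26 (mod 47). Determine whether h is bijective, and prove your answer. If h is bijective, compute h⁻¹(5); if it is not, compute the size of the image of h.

24

h(23): Repeated squaring mod 47: 23^1 ≡ 23, 23^2 ≡ 23² = 529 ≡ 12, 23^4 ≡ 12² = 144 ≡ 3, 23^8 ≡ 3² = 9, 23^16 ≡ 9² = 81 ≡ 34. Since 26 = 16 + 8 + 2, 23^26 ≡ 34·9·12: 34·9 = 306 ≡ 24, then 24·12 = 288 ≡ 6. So 23^26 ≡ 6 (mod 47).
h(24): Repeated squaring mod 47: 24^1 ≡ 24, 24^2 ≡ 24² = 576 ≡ 12, 24^4 ≡ 12² = 144 ≡ 3, 24^8 ≡ 3² = 9, 24^16 ≡ 9² = 81 ≡ 34. Since 26 = 16 + 8 + 2, 24^26 ≡ 34·9·12: 34·9 = 306 ≡ 24, then 24·12 = 288 ≡ 6. So 24^26 ≡ 6 (mod 47).
So h(23) = h(24) = 6 while 23 ≠ 24, hence h is not injective, hence not bijective.
Since h is not bijective, we determine |image(h)|. Computing x^26 mod 47 for each x (by repeated squaring, reducing mod 47 at every step), the values h(0), h(1), …, h(46) are: 0, 1, 8, 27, 17, 16, 28, 14, 42, 24, 34, 32, 36, 12, 18, 9, 7, 25, 4, 3, 37, 2, 21, 6, 6, 21, 2, 37, 3, 4, 25, 7, 9, 18, 12, 36, 32, 34, 24, 42, 14, 28, 16, 17, 27, 8, 1.
The distinct values are {0, 1, 2, 3, 4, 6, 7, 8, 9, 12, 14, 16, 17, 18, 21, 24, 25, 27, 28, 32, 34, 36, 37, 42}; there are 24 of them.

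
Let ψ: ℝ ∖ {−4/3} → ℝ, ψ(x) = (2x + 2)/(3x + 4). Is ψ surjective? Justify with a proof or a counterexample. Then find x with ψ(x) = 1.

-2

If ψ(x) = 2/3, cross-multiplying gives 3(2x + 2) = 2(3x + 4), which simplifies to 6 = 8 — false.  So 2/3 has no preimage and ψ is not surjective.
Solving ψ(x) = 1: cross-multiplying gives 2x + 2 = 1(3x + 4), which rearranges to −1x = 2, so x = −2.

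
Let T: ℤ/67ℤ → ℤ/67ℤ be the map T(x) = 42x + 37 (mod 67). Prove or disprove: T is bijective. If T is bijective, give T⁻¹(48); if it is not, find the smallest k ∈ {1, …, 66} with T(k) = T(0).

21

If T(u) = T(v), then 42u ≡ 42v (mod 67). Because gcd(42, 67) = 1, we may cancel 42 to get u ≡ v (mod 67).
We now compute 42⁻¹ mod 67 explicitly. Euclid's algorithm: 67 = 1·42 + 25, 42 = 1·25 + 17, 25 = 1·17 + 8, 17 = 2·8 + 1; back-substituting gives 1 = 8·42 − 5·67, so 42⁻¹ ≡ 8 (mod 67).
For any y ∈ ℤ/67ℤ, x = 8(y − 37) mod 67 satisfies T(x) = 42·8(y − 37) + 37 ≡ y (since 42·8 ≡ 1 mod 67). So every y has a preimage.
Therefore T is bijective.
Since T is bijective, we find T⁻¹(48): we need 42x ≡ 48 − 37 ≡ 11 (mod 67). Using 42⁻¹ = 8: x ≡ 8·11 = 88 = 1·67 + 21, so x = 21.
Check: T(21) = 42·21 + 37 = 919 = 13·67 + 48 ≡ 48 (mod 67).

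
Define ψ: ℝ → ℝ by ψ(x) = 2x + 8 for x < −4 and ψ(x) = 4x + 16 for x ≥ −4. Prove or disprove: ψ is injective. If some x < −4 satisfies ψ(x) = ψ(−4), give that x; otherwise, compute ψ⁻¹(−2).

Both pieces are strictly increasing (slopes 2 and 4), so each is injective on its own interval.
The left piece maps (−∞, −4) onto (−∞, 0); the right piece maps [−4, ∞) onto [0, ∞).
These images are disjoint, so no value is attained by both pieces. So ψ is injective.
Because the two images are disjoint, no x < −4 has ψ(x) = ψ(−4), so we compute ψ⁻¹(−2): −2 lies in (−∞, 0), so solve 2x + 8 = −2: x = (−2 − 8)/2 = −5.

-5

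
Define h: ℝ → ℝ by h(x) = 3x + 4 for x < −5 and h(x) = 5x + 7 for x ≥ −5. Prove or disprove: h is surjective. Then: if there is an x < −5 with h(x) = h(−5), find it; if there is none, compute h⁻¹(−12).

-22/3

Both pieces are strictly increasing (slopes 3 and 5), so each is injective on its own interval.
The left piece maps (−∞, −5) onto (−∞, −11); the right piece maps [−5, ∞) onto [−18, ∞).
The union (−∞, −11) ∪ [−18, ∞) covers ℝ, so h is surjective.
For the follow-up: the images overlap, so an x < −5 with h(x) = h(−5) exists. h(−5) = −18; solving 3x + 4 = −18 for x < −5 gives x = (−18 − 4)/3 = −22/3.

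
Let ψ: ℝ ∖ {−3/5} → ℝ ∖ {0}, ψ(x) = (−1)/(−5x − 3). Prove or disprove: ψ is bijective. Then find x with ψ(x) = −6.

-19/30

Suppose ψ(s) = ψ(t). Cross-multiplying: (−1)(−5t − 3) = (−1)(−5s − 3).
Expanding both sides and cancelling the symmetric terms leaves −5·(s − t) = 0. Since −5 ≠ 0, s = t. So ψ is injective.
For any y ≠ 0, solving y(−5x − 3) = −1 for x gives a well-defined x ≠ −3/5. So ψ is surjective.
Thus ψ is bijective.
Solving ψ(x) = −6: cross-multiplying gives −1 = −6(−5x − 3), which rearranges to −30x = 19, so x = −19/30.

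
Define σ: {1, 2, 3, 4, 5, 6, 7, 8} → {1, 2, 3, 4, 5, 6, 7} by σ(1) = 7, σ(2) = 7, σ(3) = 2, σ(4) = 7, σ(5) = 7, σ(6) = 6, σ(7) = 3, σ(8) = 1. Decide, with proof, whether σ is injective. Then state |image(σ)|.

5

σ(1) = 7 = σ(2) with 1 ≠ 2, so σ is not injective.
The image of σ is {1, 2, 3, 6, 7}, which has 5 elements.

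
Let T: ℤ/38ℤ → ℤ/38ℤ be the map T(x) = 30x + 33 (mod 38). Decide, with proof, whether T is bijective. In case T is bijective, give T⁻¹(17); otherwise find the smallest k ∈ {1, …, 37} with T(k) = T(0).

19

We have gcd(30, 38) = 2 > 1. Taking a = 0 and b = 19: T(0) = 33 and T(19) = 30·19 + 33 = 603 ≡ 33 (mod 38).
So T(0) = T(19) while 0 ≠ 19, thus T is not injective, hence not bijective.
Since T is not bijective, we find the least positive k with T(k) = T(0): this means 30k ≡ 0 (mod 38), i.e. 38 ∣ 30k. Since gcd(30, 38) = 2, dividing through by 2 this holds exactly when 19 ∣ 15k, and as gcd(15, 19) = 1, exactly when 19 ∣ k.
The smallest positive such k is 19.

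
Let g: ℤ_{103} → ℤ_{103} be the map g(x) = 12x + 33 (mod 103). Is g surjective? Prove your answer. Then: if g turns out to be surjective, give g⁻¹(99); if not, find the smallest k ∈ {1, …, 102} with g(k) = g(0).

57

Since gcd(12, 103) = 1, 12 is invertible modulo 103. Euclid's algorithm: 103 = 8·12 + 7, 12 = 1·7 + 5, 7 = 1·5 + 2, 5 = 2·2 + 1; back-substituting gives 1 = 43·12 − 5·103, so 12⁻¹ ≡ 43 (mod 103).
Then y ↦ 43(y − 33) is a two-sided inverse to g, so every y ∈ ℤ_{103} has a preimage.
Therefore g is surjective.
Since g is surjective, we find g⁻¹(99): we need 12x ≡ 99 − 33 ≡ 66 (mod 103). Using 12⁻¹ = 43: x ≡ 43·66 = 2838 = 27·103 + 57, so x = 57.
Check: g(57) = 12·57 + 33 = 717 = 6·103 + 99 ≡ 99 (mod 103).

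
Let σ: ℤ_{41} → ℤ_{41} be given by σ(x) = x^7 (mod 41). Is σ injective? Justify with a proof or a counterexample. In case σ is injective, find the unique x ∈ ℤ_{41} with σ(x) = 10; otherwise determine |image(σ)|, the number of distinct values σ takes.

16

Since 41 is prime, the nonzero elements of ℤ_{41} form a cyclic group of order 40.
As gcd(7, 40) = 1, raising to the 7th power is a bijection on this group: if s^7 ≡ t^7 then (st^{−1})^7 = 1, and the only element of order dividing gcd(7, 40) = 1 is 1, so s = t.
With σ(0) = 0 this makes σ injective on all of ℤ_{41}, hence bijective (finite equal-size domain and codomain). In particular σ is injective.
Since σ is injective, we find the preimage of 10. The inverse of x ↦ x^7 on (ℤ_{41})^× is x ↦ x^23, because 7·23 = 161 = 4·40 + 1 ≡ 1 (mod 40) and x^{40} = 1 for x ≠ 0 (Fermat). So σ⁻¹(10) = 10^23 mod 41.
Repeated squaring mod 41: 10^1 ≡ 10, 10^2 ≡ 10² = 100 ≡ 18, 10^4 ≡ 18² = 324 ≡ 37, 10^8 ≡ 37² = 1369 ≡ 16, 10^16 ≡ 16² = 256 ≡ 10. Since 23 = 16 + 4 + 2 + 1, 10^23 ≡ 10·37·18·10: 10·37 = 370 ≡ 1, then 1·18 = 18, then 18·10 = 180 ≡ 16. So 10^23 ≡ 16 (mod 41).
Hence σ⁻¹(10) = 16.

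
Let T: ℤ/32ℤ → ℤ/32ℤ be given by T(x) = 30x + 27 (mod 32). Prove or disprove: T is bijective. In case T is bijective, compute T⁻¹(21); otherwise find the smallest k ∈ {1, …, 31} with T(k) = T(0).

We have gcd(30, 32) = 2 > 1. Taking u = 0 and v = 16: T(0) = 27 and T(16) = 30·16 + 27 = 507 ≡ 27 (mod 32).
So T(0) = T(16) while 0 ≠ 16, so T is not injective, hence not bijective.
Since T is not bijective, we find the least positive k with T(k) = T(0): this means 30k ≡ 0 (mod 32), i.e. 32 ∣ 30k. Since gcd(30, 32) = 2, dividing through by 2 this holds exactly when 16 ∣ 15k, and as gcd(15, 16) = 1, exactly when 16 ∣ k.
The smallest positive such k is 16.

16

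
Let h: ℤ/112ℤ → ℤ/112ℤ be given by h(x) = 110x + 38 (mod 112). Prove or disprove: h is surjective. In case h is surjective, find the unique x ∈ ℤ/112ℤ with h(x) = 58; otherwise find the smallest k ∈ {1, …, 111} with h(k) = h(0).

56

By definition, h is surjective if every y in the codomain equals h(x) for some x in the domain.
Since gcd(110, 112) = 2, we have 110x ≡ 0 (mod 2) for all x, so h(x) ≡ 0 (mod 2).
But 1 ≢ 0 (mod 2), so 1 ∈ ℤ/112ℤ has no preimage. So h is not surjective.
Since h is not surjective, we find the least positive k with h(k) = h(0): this means 110k ≡ 0 (mod 112), i.e. 112 ∣ 110k. Since gcd(110, 112) = 2, dividing through by 2 this holds exactly when 56 ∣ 55k, and as gcd(55, 56) = 1, exactly when 56 ∣ k.
The smallest positive such k is 56.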